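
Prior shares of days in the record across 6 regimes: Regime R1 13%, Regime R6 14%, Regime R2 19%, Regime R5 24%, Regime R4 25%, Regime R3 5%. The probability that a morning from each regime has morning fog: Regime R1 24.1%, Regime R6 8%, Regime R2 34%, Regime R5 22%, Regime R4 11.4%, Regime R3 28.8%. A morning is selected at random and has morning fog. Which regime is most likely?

Regime R2

Compute prior × likelihood for every hypothesis:
  Regime R1: 0.13 × 0.241 = 0.03133
  Regime R6: 0.14 × 0.08 = 0.0112
  Regime R2: 0.19 × 0.34 = 0.0646
  Regime R5: 0.24 × 0.22 = 0.0528
  Regime R4: 0.25 × 0.114 = 0.0285
  Regime R3: 0.05 × 0.288 = 0.0144
Sum = 0.20283.
Largest term belongs to Regime R2, so Regime R2 is most probable.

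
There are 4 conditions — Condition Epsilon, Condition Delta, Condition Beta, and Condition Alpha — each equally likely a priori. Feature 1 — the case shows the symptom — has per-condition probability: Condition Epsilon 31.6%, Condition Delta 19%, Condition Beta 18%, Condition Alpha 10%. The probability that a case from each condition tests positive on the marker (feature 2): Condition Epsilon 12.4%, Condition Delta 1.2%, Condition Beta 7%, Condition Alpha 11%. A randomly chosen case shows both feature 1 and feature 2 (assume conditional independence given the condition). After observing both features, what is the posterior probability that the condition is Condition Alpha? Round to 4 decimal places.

0.1691

With a uniform prior (1/4 each), posterior ∝ likelihood:
  Condition Epsilon: 0.316 × 0.124 = 0.039184
  Condition Delta: 0.19 × 0.012 = 0.00228
  Condition Beta: 0.18 × 0.07 = 0.0126
  Condition Alpha: 0.1 × 0.11 = 0.011
Normalizing constant = 0.065064.
P(Condition Alpha | evidence) = 0.011 / 0.065064 ≈ 0.1691.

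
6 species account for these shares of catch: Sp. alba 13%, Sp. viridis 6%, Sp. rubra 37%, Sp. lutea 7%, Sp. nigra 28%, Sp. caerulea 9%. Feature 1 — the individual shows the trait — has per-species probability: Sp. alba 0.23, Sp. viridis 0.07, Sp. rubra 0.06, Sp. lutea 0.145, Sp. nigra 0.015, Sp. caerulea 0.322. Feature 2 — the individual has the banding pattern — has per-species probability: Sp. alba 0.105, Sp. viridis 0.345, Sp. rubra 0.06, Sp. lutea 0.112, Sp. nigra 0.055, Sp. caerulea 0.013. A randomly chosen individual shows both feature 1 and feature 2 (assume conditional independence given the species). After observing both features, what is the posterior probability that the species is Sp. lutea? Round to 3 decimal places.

Prior × likelihood for each hypothesis:
  Sp. alba: 0.13 × 0.23 × 0.105 = 0.0031395
  Sp. viridis: 0.06 × 0.07 × 0.345 = 0.001449
  Sp. rubra: 0.37 × 0.06 × 0.06 = 0.001332
  Sp. lutea: 0.07 × 0.145 × 0.112 = 0.0011368
  Sp. nigra: 0.28 × 0.015 × 0.055 = 0.000231
  Sp. caerulea: 0.09 × 0.322 × 0.013 = 0.00037674
Total = 0.00766504.
P(Sp. lutea | evidence) = 0.0011368 / 0.00766504 ≈ 0.148.

0.148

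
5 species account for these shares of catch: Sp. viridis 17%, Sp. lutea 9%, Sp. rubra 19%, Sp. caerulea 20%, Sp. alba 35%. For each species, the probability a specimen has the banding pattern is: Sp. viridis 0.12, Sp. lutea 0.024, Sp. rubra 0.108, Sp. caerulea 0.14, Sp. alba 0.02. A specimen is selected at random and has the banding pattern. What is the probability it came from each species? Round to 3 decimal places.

Sp. viridis 0.261, Sp. lutea 0.028, Sp. rubra 0.263, Sp. caerulea 0.359, Sp. alba 0.090

By Bayes' rule, posterior ∝ prior × likelihood:
  Sp. viridis: 0.17 × 0.12 = 0.0204
  Sp. lutea: 0.09 × 0.024 = 0.00216
  Sp. rubra: 0.19 × 0.108 = 0.02052
  Sp. caerulea: 0.2 × 0.14 = 0.028
  Sp. alba: 0.35 × 0.02 = 0.007
Sum = 0.07808.
P(Sp. viridis | banded) = 0.0204/0.07808 ≈ 0.261
P(Sp. lutea | banded) = 0.00216/0.07808 ≈ 0.028
P(Sp. rubra | banded) = 0.02052/0.07808 ≈ 0.263
P(Sp. caerulea | banded) = 0.028/0.07808 ≈ 0.359
P(Sp. alba | banded) = 0.007/0.07808 ≈ 0.090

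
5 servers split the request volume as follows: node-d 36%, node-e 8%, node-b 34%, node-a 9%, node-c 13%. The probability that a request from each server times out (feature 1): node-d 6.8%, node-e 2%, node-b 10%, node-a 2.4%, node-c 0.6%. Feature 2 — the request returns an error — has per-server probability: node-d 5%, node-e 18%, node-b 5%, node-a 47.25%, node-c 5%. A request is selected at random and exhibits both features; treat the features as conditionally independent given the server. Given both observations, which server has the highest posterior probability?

Unnormalized posteriors (prior × likelihood):
  node-d: 0.36 × 0.068 × 0.05 = 0.001224
  node-e: 0.08 × 0.02 × 0.18 = 0.000288
  node-b: 0.34 × 0.1 × 0.05 = 0.0017
  node-a: 0.09 × 0.024 × 0.4725 = 0.0010206
  node-c: 0.13 × 0.006 × 0.05 = 0.000039
Total = 0.0042716.
Largest term belongs to node-b, so node-b is most probable.

node-b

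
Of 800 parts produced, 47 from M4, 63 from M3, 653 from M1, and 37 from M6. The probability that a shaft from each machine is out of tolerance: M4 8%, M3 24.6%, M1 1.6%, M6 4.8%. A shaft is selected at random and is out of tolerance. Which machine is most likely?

M3

By Bayes' rule, posterior ∝ prior × likelihood:
  M4: 0.05875 × 0.08 = 0.0047
  M3: 0.07875 × 0.246 = 0.0193725
  M1: 0.81625 × 0.016 = 0.01306
  M6: 0.04625 × 0.048 = 0.00222
Total = 0.0393525.
Largest term belongs to M3, so M3 is most probable.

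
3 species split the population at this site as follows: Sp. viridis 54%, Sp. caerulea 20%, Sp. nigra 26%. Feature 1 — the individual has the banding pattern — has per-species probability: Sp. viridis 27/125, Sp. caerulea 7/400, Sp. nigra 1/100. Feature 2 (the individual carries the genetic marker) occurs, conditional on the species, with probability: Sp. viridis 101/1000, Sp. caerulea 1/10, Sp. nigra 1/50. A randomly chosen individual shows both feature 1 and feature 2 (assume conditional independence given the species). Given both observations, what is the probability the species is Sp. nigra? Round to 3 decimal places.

Prior × likelihood for each hypothesis:
  Sp. viridis: 0.54 × 0.216 × 0.101 = 0.01178064
  Sp. caerulea: 0.2 × 0.0175 × 0.1 = 0.00035
  Sp. nigra: 0.26 × 0.01 × 0.02 = 0.000052
Sum = 0.01218264.
P(Sp. nigra | evidence) = 0.000052 / 0.01218264 ≈ 0.004.

0.004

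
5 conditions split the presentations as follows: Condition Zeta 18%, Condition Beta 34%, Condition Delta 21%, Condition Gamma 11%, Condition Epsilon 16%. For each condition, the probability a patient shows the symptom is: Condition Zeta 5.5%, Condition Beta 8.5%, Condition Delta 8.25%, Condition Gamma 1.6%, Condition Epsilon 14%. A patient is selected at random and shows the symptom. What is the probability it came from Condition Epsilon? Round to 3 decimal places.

0.279

Compute prior × likelihood for every hypothesis:
  Condition Zeta: 0.18 × 0.055 = 0.0099
  Condition Beta: 0.34 × 0.085 = 0.0289
  Condition Delta: 0.21 × 0.0825 = 0.017325
  Condition Gamma: 0.11 × 0.016 = 0.00176
  Condition Epsilon: 0.16 × 0.14 = 0.0224
Sum = 0.080285.
P(Condition Epsilon | evidence) = 0.0224 / 0.080285 ≈ 0.279.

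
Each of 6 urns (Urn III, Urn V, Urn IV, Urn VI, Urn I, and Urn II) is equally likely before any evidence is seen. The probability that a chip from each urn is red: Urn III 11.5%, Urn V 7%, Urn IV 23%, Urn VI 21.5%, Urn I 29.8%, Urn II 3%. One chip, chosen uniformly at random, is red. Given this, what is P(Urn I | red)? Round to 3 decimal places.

0.311

Since the prior is uniform, the posterior is proportional to the likelihood:
  Urn III: 0.115
  Urn V: 0.07
  Urn IV: 0.23
  Urn VI: 0.215
  Urn I: 0.298
  Urn II: 0.03
Normalizing constant = 0.958.
P(Urn I | evidence) = 0.298 / 0.958 ≈ 0.311.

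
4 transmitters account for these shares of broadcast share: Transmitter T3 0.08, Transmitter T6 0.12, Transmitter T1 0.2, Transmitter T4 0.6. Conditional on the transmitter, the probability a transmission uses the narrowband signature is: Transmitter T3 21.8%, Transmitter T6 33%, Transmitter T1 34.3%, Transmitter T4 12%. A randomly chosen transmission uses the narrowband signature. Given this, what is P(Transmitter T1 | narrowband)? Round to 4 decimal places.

0.3471

Unnormalized posteriors (prior × likelihood):
  Transmitter T3: 0.08 × 0.218 = 0.01744
  Transmitter T6: 0.12 × 0.33 = 0.0396
  Transmitter T1: 0.2 × 0.343 = 0.0686
  Transmitter T4: 0.6 × 0.12 = 0.072
Normalizing constant = 0.19764.
P(Transmitter T1 | evidence) = 0.0686 / 0.19764 ≈ 0.3471.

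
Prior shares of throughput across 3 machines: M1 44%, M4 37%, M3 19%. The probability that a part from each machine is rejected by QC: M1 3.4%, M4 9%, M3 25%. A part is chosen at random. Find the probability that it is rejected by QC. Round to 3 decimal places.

0.096

Unnormalized posteriors (prior × likelihood):
  M1: 0.44 × 0.034 = 0.01496
  M4: 0.37 × 0.09 = 0.0333
  M3: 0.19 × 0.25 = 0.0475
P(rejected) = 0.01496 + 0.0333 + 0.0475 = 0.09576 → 0.096.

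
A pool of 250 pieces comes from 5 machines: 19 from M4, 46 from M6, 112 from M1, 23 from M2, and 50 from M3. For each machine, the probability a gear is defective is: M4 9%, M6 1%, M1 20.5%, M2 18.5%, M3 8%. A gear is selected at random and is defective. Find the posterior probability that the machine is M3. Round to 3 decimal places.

0.120

Compute prior × likelihood for every hypothesis:
  M4: 0.076 × 0.09 = 0.00684
  M6: 0.184 × 0.01 = 0.00184
  M1: 0.448 × 0.205 = 0.09184
  M2: 0.092 × 0.185 = 0.01702
  M3: 0.2 × 0.08 = 0.016
Sum = 0.13354.
P(M3 | evidence) = 0.016 / 0.13354 ≈ 0.120.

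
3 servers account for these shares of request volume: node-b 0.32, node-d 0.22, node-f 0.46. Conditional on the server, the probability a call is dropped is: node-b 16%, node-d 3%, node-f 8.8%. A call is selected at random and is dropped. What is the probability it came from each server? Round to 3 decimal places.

By Bayes' rule, posterior ∝ prior × likelihood:
  node-b: 0.32 × 0.16 = 0.0512
  node-d: 0.22 × 0.03 = 0.0066
  node-f: 0.46 × 0.088 = 0.04048
Sum = 0.09828.
P(node-b | dropped) = 0.0512/0.09828 ≈ 0.521
P(node-d | dropped) = 0.0066/0.09828 ≈ 0.067
P(node-f | dropped) = 0.04048/0.09828 ≈ 0.412

node-b 0.521, node-d 0.067, node-f 0.412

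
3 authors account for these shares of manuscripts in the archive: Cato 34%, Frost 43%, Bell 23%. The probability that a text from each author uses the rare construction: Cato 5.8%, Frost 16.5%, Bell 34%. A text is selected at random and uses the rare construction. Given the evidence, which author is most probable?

Bell

Prior × likelihood for each hypothesis:
  Cato: 0.34 × 0.058 = 0.01972
  Frost: 0.43 × 0.165 = 0.07095
  Bell: 0.23 × 0.34 = 0.0782
Normalizing constant = 0.16887.
Largest term belongs to Bell, so Bell is most probable.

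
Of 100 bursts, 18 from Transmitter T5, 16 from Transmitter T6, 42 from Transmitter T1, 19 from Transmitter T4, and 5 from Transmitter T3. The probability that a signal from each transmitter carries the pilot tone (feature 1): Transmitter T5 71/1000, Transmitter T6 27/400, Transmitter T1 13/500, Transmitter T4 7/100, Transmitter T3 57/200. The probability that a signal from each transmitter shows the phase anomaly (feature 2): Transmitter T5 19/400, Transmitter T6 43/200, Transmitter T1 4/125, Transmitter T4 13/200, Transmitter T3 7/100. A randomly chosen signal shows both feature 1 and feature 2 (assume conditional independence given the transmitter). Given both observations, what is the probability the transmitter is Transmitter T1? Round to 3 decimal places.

0.068

By Bayes' rule, posterior ∝ prior × likelihood:
  Transmitter T5: 0.18 × 0.071 × 0.0475 = 0.00060705
  Transmitter T6: 0.16 × 0.0675 × 0.215 = 0.002322
  Transmitter T1: 0.42 × 0.026 × 0.032 = 0.00034944
  Transmitter T4: 0.19 × 0.07 × 0.065 = 0.0008645
  Transmitter T3: 0.05 × 0.285 × 0.07 = 0.0009975
Normalizing constant = 0.00514049.
P(Transmitter T1 | evidence) = 0.00034944 / 0.00514049 ≈ 0.068.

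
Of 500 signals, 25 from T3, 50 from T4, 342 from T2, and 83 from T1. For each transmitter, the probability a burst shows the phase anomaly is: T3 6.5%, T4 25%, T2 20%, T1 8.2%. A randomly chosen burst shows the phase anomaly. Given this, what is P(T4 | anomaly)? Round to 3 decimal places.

Prior × likelihood for each hypothesis:
  T3: 0.05 × 0.065 = 0.00325
  T4: 0.1 × 0.25 = 0.025
  T2: 0.684 × 0.2 = 0.1368
  T1: 0.166 × 0.082 = 0.013612
Total = 0.178662.
P(T4 | evidence) = 0.025 / 0.178662 ≈ 0.140.

0.140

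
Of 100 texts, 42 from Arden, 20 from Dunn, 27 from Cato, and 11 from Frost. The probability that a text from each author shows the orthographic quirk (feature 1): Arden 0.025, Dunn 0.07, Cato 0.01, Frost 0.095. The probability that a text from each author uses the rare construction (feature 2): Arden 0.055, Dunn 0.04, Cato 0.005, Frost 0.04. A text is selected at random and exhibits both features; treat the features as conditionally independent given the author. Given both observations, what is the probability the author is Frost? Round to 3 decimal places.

Unnormalized posteriors (prior × likelihood):
  Arden: 0.42 × 0.025 × 0.055 = 0.0005775
  Dunn: 0.2 × 0.07 × 0.04 = 0.00056
  Cato: 0.27 × 0.01 × 0.005 = 0.0000135
  Frost: 0.11 × 0.095 × 0.04 = 0.000418
Total = 0.001569.
P(Frost | evidence) = 0.000418 / 0.001569 ≈ 0.266.

0.266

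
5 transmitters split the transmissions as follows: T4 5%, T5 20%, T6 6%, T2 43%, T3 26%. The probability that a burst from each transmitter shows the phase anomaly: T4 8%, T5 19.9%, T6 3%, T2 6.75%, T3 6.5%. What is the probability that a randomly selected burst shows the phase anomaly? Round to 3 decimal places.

0.092

Prior × likelihood for each hypothesis:
  T4: 0.05 × 0.08 = 0.004
  T5: 0.2 × 0.199 = 0.0398
  T6: 0.06 × 0.03 = 0.0018
  T2: 0.43 × 0.0675 = 0.029025
  T3: 0.26 × 0.065 = 0.0169
P(anomaly) = 0.004 + 0.0398 + 0.0018 + 0.029025 + 0.0169 = 0.091525 → 0.092.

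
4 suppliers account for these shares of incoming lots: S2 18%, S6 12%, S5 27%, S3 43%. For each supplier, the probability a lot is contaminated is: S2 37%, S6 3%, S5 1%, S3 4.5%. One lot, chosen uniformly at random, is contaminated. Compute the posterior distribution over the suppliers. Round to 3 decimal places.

S2 0.722, S6 0.039, S5 0.029, S3 0.210

Unnormalized posteriors (prior × likelihood):
  S2: 0.18 × 0.37 = 0.0666
  S6: 0.12 × 0.03 = 0.0036
  S5: 0.27 × 0.01 = 0.0027
  S3: 0.43 × 0.045 = 0.01935
Total = 0.09225.
P(S2 | contaminated) = 0.0666/0.09225 ≈ 0.722
P(S6 | contaminated) = 0.0036/0.09225 ≈ 0.039
P(S5 | contaminated) = 0.0027/0.09225 ≈ 0.029
P(S3 | contaminated) = 0.01935/0.09225 ≈ 0.210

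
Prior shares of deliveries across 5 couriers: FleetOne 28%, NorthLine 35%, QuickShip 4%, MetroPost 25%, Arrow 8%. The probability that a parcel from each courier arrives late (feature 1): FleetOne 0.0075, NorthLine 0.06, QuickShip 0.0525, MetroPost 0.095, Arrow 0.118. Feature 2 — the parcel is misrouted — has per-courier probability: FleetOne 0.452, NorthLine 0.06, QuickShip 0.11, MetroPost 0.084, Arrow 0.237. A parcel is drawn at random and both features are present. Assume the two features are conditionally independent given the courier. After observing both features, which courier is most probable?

Compute prior × likelihood for every hypothesis:
  FleetOne: 0.28 × 0.0075 × 0.452 = 0.0009492
  NorthLine: 0.35 × 0.06 × 0.06 = 0.00126
  QuickShip: 0.04 × 0.0525 × 0.11 = 0.000231
  MetroPost: 0.25 × 0.095 × 0.084 = 0.001995
  Arrow: 0.08 × 0.118 × 0.237 = 0.00223728
Total = 0.00667248.
Largest term belongs to Arrow, so Arrow is most probable.

Arrow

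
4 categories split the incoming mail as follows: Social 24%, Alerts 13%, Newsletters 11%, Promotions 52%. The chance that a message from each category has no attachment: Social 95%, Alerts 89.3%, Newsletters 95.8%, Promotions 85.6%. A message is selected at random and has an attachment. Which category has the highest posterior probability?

Promotions

Taking complements, P(attachment | each) = Social 0.05, Alerts 0.107, Newsletters 0.042, Promotions 0.144.
Compute prior × likelihood for every hypothesis:
  Social: 0.24 × 0.05 = 0.012
  Alerts: 0.13 × 0.107 = 0.01391
  Newsletters: 0.11 × 0.042 = 0.00462
  Promotions: 0.52 × 0.144 = 0.07488
Total = 0.10541.
Largest term belongs to Promotions, so Promotions is most probable.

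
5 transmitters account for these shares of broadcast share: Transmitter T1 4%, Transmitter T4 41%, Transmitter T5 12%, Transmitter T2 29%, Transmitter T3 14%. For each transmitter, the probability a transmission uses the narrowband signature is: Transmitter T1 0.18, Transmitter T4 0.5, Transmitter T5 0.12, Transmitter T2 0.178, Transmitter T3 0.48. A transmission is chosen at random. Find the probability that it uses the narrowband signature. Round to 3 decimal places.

0.345

Prior × likelihood for each hypothesis:
  Transmitter T1: 0.04 × 0.18 = 0.0072
  Transmitter T4: 0.41 × 0.5 = 0.205
  Transmitter T5: 0.12 × 0.12 = 0.0144
  Transmitter T2: 0.29 × 0.178 = 0.05162
  Transmitter T3: 0.14 × 0.48 = 0.0672
P(narrowband) = 0.0072 + 0.205 + 0.0144 + 0.05162 + 0.0672 = 0.34542 → 0.345.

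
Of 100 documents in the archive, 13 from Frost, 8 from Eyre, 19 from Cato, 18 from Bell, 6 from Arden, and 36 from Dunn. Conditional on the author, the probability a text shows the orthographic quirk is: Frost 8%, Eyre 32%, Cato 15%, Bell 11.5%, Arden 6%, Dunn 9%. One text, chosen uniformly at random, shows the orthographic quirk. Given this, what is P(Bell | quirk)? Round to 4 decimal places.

0.1708

Prior × likelihood for each hypothesis:
  Frost: 0.13 × 0.08 = 0.0104
  Eyre: 0.08 × 0.32 = 0.0256
  Cato: 0.19 × 0.15 = 0.0285
  Bell: 0.18 × 0.115 = 0.0207
  Arden: 0.06 × 0.06 = 0.0036
  Dunn: 0.36 × 0.09 = 0.0324
Total = 0.1212.
P(Bell | evidence) = 0.0207 / 0.1212 ≈ 0.1708.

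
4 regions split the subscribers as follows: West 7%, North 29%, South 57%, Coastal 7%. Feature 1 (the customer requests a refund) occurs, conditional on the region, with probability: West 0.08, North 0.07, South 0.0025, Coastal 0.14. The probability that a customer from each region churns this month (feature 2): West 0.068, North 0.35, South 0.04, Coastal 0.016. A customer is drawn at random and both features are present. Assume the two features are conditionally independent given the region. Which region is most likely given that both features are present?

Unnormalized posteriors (prior × likelihood):
  West: 0.07 × 0.08 × 0.068 = 0.0003808
  North: 0.29 × 0.07 × 0.35 = 0.007105
  South: 0.57 × 0.0025 × 0.04 = 0.000057
  Coastal: 0.07 × 0.14 × 0.016 = 0.0001568
Total = 0.0076996.
Largest term belongs to North, so North is most probable.

North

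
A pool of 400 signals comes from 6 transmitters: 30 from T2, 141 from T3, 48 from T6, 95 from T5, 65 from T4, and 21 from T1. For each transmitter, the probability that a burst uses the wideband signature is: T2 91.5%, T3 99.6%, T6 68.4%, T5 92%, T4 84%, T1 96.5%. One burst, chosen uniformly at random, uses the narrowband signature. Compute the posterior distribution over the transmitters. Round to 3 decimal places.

T2 0.069, T3 0.015, T6 0.410, T5 0.205, T4 0.281, T1 0.020

Taking complements, P(narrowband | each) = T2 0.085, T3 0.004, T6 0.316, T5 0.08, T4 0.16, T1 0.035.
Unnormalized posteriors (prior × likelihood):
  T2: 0.075 × 0.085 = 0.006375
  T3: 0.3525 × 0.004 = 0.00141
  T6: 0.12 × 0.316 = 0.03792
  T5: 0.2375 × 0.08 = 0.019
  T4: 0.1625 × 0.16 = 0.026
  T1: 0.0525 × 0.035 = 0.0018375
Total = 0.0925425.
P(T2 | narrowband) = 0.006375/0.0925425 ≈ 0.069
P(T3 | narrowband) = 0.00141/0.0925425 ≈ 0.015
P(T6 | narrowband) = 0.03792/0.0925425 ≈ 0.410
P(T5 | narrowband) = 0.019/0.0925425 ≈ 0.205
P(T4 | narrowband) = 0.026/0.0925425 ≈ 0.281
P(T1 | narrowband) = 0.0018375/0.0925425 ≈ 0.020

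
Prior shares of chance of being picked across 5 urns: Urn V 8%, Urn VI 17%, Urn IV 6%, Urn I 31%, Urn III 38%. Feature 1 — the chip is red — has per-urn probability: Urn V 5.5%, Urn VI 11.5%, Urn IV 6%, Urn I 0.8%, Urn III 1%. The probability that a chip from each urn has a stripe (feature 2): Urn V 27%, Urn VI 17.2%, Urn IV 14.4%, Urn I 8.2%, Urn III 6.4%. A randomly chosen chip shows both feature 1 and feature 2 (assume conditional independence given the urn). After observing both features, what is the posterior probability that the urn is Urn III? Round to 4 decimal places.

0.0441

Unnormalized posteriors (prior × likelihood):
  Urn V: 0.08 × 0.055 × 0.27 = 0.001188
  Urn VI: 0.17 × 0.115 × 0.172 = 0.0033626
  Urn IV: 0.06 × 0.06 × 0.144 = 0.0005184
  Urn I: 0.31 × 0.008 × 0.082 = 0.00020336
  Urn III: 0.38 × 0.01 × 0.064 = 0.0002432
Sum = 0.00551556.
P(Urn III | evidence) = 0.0002432 / 0.00551556 ≈ 0.0441.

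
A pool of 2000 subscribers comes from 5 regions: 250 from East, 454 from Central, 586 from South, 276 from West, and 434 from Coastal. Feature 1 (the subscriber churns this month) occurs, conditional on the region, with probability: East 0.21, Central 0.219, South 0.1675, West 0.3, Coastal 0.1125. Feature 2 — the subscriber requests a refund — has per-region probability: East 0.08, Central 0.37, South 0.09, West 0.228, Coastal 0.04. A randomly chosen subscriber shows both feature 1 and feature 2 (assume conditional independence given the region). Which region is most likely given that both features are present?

Unnormalized posteriors (prior × likelihood):
  East: 0.125 × 0.21 × 0.08 = 0.0021
  Central: 0.227 × 0.219 × 0.37 = 0.01839381
  South: 0.293 × 0.1675 × 0.09 = 0.004416975
  West: 0.138 × 0.3 × 0.228 = 0.0094392
  Coastal: 0.217 × 0.1125 × 0.04 = 0.0009765
Normalizing constant = 0.035326485.
Largest term belongs to Central, so Central is most probable.

Central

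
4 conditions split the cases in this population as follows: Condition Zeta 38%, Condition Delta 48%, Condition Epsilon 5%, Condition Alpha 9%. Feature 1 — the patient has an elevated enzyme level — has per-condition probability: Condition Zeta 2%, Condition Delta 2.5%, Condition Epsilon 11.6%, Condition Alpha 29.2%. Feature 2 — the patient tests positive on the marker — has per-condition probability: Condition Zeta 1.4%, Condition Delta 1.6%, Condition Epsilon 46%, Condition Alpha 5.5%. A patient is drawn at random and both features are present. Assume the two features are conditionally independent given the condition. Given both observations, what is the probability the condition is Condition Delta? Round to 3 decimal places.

0.044

Unnormalized posteriors (prior × likelihood):
  Condition Zeta: 0.38 × 0.02 × 0.014 = 0.0001064
  Condition Delta: 0.48 × 0.025 × 0.016 = 0.000192
  Condition Epsilon: 0.05 × 0.116 × 0.46 = 0.002668
  Condition Alpha: 0.09 × 0.292 × 0.055 = 0.0014454
Sum = 0.0044118.
P(Condition Delta | evidence) = 0.000192 / 0.0044118 ≈ 0.044.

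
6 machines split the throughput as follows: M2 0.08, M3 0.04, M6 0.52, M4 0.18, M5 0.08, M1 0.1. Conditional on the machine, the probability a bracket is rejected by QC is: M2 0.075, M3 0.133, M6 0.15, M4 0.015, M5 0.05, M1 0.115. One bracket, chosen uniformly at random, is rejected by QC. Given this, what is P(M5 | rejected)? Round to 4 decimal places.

0.0372

Unnormalized posteriors (prior × likelihood):
  M2: 0.08 × 0.075 = 0.006
  M3: 0.04 × 0.133 = 0.00532
  M6: 0.52 × 0.15 = 0.078
  M4: 0.18 × 0.015 = 0.0027
  M5: 0.08 × 0.05 = 0.004
  M1: 0.1 × 0.115 = 0.0115
Normalizing constant = 0.10752.
P(M5 | evidence) = 0.004 / 0.10752 ≈ 0.0372.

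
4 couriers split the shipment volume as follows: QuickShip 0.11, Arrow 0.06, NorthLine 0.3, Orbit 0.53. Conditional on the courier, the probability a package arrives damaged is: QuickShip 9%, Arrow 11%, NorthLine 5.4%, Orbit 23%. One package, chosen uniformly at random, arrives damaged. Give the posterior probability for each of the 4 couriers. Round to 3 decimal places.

QuickShip 0.064, Arrow 0.043, NorthLine 0.105, Orbit 0.788

By Bayes' rule, posterior ∝ prior × likelihood:
  QuickShip: 0.11 × 0.09 = 0.0099
  Arrow: 0.06 × 0.11 = 0.0066
  NorthLine: 0.3 × 0.054 = 0.0162
  Orbit: 0.53 × 0.23 = 0.1219
Sum = 0.1546.
P(QuickShip | damaged) = 0.0099/0.1546 ≈ 0.064
P(Arrow | damaged) = 0.0066/0.1546 ≈ 0.043
P(NorthLine | damaged) = 0.0162/0.1546 ≈ 0.105
P(Orbit | damaged) = 0.1219/0.1546 ≈ 0.788
(Check: 0.064+0.043+0.105+0.788 = 1.000.)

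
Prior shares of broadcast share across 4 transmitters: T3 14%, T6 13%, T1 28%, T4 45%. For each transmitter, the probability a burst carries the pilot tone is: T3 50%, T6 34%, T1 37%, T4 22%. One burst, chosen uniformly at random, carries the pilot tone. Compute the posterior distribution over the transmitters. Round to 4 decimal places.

Prior × likelihood for each hypothesis:
  T3: 0.14 × 0.5 = 0.07
  T6: 0.13 × 0.34 = 0.0442
  T1: 0.28 × 0.37 = 0.1036
  T4: 0.45 × 0.22 = 0.099
Normalizing constant = 0.3168.
P(T3 | pilot) = 0.07/0.3168 ≈ 0.2210
P(T6 | pilot) = 0.0442/0.3168 ≈ 0.1395
P(T1 | pilot) = 0.1036/0.3168 ≈ 0.3270
P(T4 | pilot) = 0.099/0.3168 ≈ 0.3125

T3 0.2210, T6 0.1395, T1 0.3270, T4 0.3125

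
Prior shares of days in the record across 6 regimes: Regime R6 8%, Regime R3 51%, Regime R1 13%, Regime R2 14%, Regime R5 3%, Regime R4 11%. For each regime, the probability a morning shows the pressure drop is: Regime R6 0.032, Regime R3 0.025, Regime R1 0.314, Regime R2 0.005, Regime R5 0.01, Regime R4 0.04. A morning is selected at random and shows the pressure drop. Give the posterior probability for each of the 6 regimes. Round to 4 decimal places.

Regime R6 0.0416, Regime R3 0.2072, Regime R1 0.6634, Regime R2 0.0114, Regime R5 0.0049, Regime R4 0.0715

Unnormalized posteriors (prior × likelihood):
  Regime R6: 0.08 × 0.032 = 0.00256
  Regime R3: 0.51 × 0.025 = 0.01275
  Regime R1: 0.13 × 0.314 = 0.04082
  Regime R2: 0.14 × 0.005 = 0.0007
  Regime R5: 0.03 × 0.01 = 0.0003
  Regime R4: 0.11 × 0.04 = 0.0044
Sum = 0.06153.
P(Regime R6 | drop) = 0.00256/0.06153 ≈ 0.0416
P(Regime R3 | drop) = 0.01275/0.06153 ≈ 0.2072
P(Regime R1 | drop) = 0.04082/0.06153 ≈ 0.6634
P(Regime R2 | drop) = 0.0007/0.06153 ≈ 0.0114
P(Regime R5 | drop) = 0.0003/0.06153 ≈ 0.0049
P(Regime R4 | drop) = 0.0044/0.06153 ≈ 0.0715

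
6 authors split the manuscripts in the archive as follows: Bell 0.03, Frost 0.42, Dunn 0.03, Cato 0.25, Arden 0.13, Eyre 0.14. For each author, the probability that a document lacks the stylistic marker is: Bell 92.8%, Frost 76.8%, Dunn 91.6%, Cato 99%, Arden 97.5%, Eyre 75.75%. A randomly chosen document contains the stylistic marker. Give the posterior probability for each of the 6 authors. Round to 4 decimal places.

Bell 0.0152, Frost 0.6871, Dunn 0.0178, Cato 0.0176, Arden 0.0229, Eyre 0.2394

Taking complements, P(marker | each) = Bell 0.072, Frost 0.232, Dunn 0.084, Cato 0.01, Arden 0.025, Eyre 0.2425.
By Bayes' rule, posterior ∝ prior × likelihood:
  Bell: 0.03 × 0.072 = 0.00216
  Frost: 0.42 × 0.232 = 0.09744
  Dunn: 0.03 × 0.084 = 0.00252
  Cato: 0.25 × 0.01 = 0.0025
  Arden: 0.13 × 0.025 = 0.00325
  Eyre: 0.14 × 0.2425 = 0.03395
Normalizing constant = 0.14182.
P(Bell | marker) = 0.00216/0.14182 ≈ 0.0152
P(Frost | marker) = 0.09744/0.14182 ≈ 0.6871
P(Dunn | marker) = 0.00252/0.14182 ≈ 0.0178
P(Cato | marker) = 0.0025/0.14182 ≈ 0.0176
P(Arden | marker) = 0.00325/0.14182 ≈ 0.0229
P(Eyre | marker) = 0.03395/0.14182 ≈ 0.2394
(Check: 0.0152+0.6871+0.0178+0.0176+0.0229+0.2394 = 1.0000.)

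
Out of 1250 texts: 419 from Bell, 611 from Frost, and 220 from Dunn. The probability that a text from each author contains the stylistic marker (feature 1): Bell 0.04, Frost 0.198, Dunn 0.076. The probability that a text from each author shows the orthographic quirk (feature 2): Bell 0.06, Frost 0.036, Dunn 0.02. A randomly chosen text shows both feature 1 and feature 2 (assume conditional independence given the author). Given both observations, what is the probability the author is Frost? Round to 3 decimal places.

Prior × likelihood for each hypothesis:
  Bell: 0.3352 × 0.04 × 0.06 = 0.00080448
  Frost: 0.4888 × 0.198 × 0.036 = 0.0034841664
  Dunn: 0.176 × 0.076 × 0.02 = 0.00026752
Total = 0.0045561664.
P(Frost | evidence) = 0.0034841664 / 0.0045561664 ≈ 0.765.

0.765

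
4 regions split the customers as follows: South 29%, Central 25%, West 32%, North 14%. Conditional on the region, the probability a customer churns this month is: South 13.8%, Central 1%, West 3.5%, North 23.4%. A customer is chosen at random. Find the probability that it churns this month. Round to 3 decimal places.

0.086

Unnormalized posteriors (prior × likelihood):
  South: 0.29 × 0.138 = 0.04002
  Central: 0.25 × 0.01 = 0.0025
  West: 0.32 × 0.035 = 0.0112
  North: 0.14 × 0.234 = 0.03276
P(churn) = 0.04002 + 0.0025 + 0.0112 + 0.03276 = 0.08648 → 0.086.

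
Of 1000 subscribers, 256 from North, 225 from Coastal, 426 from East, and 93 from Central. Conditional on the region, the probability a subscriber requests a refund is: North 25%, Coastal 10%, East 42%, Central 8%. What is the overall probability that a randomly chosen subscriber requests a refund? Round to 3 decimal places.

By Bayes' rule, posterior ∝ prior × likelihood:
  North: 0.256 × 0.25 = 0.064
  Coastal: 0.225 × 0.1 = 0.0225
  East: 0.426 × 0.42 = 0.17892
  Central: 0.093 × 0.08 = 0.00744
P(refund) = 0.064 + 0.0225 + 0.17892 + 0.00744 = 0.27286 → 0.273.

0.273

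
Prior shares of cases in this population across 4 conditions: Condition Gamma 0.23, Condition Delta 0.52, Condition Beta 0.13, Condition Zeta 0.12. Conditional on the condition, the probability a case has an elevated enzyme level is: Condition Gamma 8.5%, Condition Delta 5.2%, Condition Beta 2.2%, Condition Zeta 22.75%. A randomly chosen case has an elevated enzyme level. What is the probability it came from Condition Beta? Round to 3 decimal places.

Prior × likelihood for each hypothesis:
  Condition Gamma: 0.23 × 0.085 = 0.01955
  Condition Delta: 0.52 × 0.052 = 0.02704
  Condition Beta: 0.13 × 0.022 = 0.00286
  Condition Zeta: 0.12 × 0.2275 = 0.0273
Normalizing constant = 0.07675.
P(Condition Beta | evidence) = 0.00286 / 0.07675 ≈ 0.037.

0.037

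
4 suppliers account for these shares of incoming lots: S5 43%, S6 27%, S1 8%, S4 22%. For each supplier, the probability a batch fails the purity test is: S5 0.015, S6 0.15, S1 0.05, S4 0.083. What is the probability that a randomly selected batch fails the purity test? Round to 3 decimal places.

0.069

Prior × likelihood for each hypothesis:
  S5: 0.43 × 0.015 = 0.00645
  S6: 0.27 × 0.15 = 0.0405
  S1: 0.08 × 0.05 = 0.004
  S4: 0.22 × 0.083 = 0.01826
P(off-spec) = 0.00645 + 0.0405 + 0.004 + 0.01826 = 0.06921 → 0.069.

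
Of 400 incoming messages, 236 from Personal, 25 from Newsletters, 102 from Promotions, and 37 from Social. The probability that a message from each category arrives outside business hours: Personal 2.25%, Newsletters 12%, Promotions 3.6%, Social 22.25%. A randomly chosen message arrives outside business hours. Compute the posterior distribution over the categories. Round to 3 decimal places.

Unnormalized posteriors (prior × likelihood):
  Personal: 0.59 × 0.0225 = 0.013275
  Newsletters: 0.0625 × 0.12 = 0.0075
  Promotions: 0.255 × 0.036 = 0.00918
  Social: 0.0925 × 0.2225 = 0.02058125
Normalizing constant = 0.05053625.
P(Personal | off-hours) = 0.013275/0.05053625 ≈ 0.263
P(Newsletters | off-hours) = 0.0075/0.05053625 ≈ 0.148
P(Promotions | off-hours) = 0.00918/0.05053625 ≈ 0.182
P(Social | off-hours) = 0.02058125/0.05053625 ≈ 0.407
(Check: 0.263+0.148+0.182+0.407 = 1.000.)

Personal 0.263, Newsletters 0.148, Promotions 0.182, Social 0.407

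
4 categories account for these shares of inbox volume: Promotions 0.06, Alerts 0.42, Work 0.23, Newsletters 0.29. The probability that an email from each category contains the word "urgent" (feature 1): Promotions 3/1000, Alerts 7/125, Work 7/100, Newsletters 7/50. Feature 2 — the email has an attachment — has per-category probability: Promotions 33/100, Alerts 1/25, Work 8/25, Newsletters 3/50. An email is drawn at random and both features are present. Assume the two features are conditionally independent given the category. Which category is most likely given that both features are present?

Work

Unnormalized posteriors (prior × likelihood):
  Promotions: 0.06 × 0.003 × 0.33 = 0.0000594
  Alerts: 0.42 × 0.056 × 0.04 = 0.0009408
  Work: 0.23 × 0.07 × 0.32 = 0.005152
  Newsletters: 0.29 × 0.14 × 0.06 = 0.002436
Normalizing constant = 0.0085882.
Largest term belongs to Work, so Work is most probable.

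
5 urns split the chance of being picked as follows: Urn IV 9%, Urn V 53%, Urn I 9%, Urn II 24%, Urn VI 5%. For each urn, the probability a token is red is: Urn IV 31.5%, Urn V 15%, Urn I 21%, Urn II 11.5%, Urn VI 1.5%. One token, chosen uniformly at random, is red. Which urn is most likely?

Unnormalized posteriors (prior × likelihood):
  Urn IV: 0.09 × 0.315 = 0.02835
  Urn V: 0.53 × 0.15 = 0.0795
  Urn I: 0.09 × 0.21 = 0.0189
  Urn II: 0.24 × 0.115 = 0.0276
  Urn VI: 0.05 × 0.015 = 0.00075
Total = 0.1551.
Largest term belongs to Urn V, so Urn V is most probable.

Urn V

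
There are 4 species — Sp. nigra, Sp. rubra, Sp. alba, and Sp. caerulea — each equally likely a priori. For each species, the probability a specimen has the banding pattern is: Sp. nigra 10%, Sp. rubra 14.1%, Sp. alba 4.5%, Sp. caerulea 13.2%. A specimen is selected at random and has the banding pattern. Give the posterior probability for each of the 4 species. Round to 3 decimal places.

Sp. nigra 0.239, Sp. rubra 0.337, Sp. alba 0.108, Sp. caerulea 0.316

With a uniform prior (1/4 each), posterior ∝ likelihood:
  Sp. nigra: 0.1
  Sp. rubra: 0.141
  Sp. alba: 0.045
  Sp. caerulea: 0.132
Total = 0.418.
P(Sp. nigra | banded) = 0.1/0.418 ≈ 0.239
P(Sp. rubra | banded) = 0.141/0.418 ≈ 0.337
P(Sp. alba | banded) = 0.045/0.418 ≈ 0.108
P(Sp. caerulea | banded) = 0.132/0.418 ≈ 0.316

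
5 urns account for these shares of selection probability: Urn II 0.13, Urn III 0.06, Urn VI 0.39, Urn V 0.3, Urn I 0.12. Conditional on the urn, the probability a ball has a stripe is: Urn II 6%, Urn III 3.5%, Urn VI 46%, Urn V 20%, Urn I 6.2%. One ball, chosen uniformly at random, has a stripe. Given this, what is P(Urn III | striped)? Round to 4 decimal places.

Unnormalized posteriors (prior × likelihood):
  Urn II: 0.13 × 0.06 = 0.0078
  Urn III: 0.06 × 0.035 = 0.0021
  Urn VI: 0.39 × 0.46 = 0.1794
  Urn V: 0.3 × 0.2 = 0.06
  Urn I: 0.12 × 0.062 = 0.00744
Total = 0.25674.
P(Urn III | evidence) = 0.0021 / 0.25674 ≈ 0.0082.

0.0082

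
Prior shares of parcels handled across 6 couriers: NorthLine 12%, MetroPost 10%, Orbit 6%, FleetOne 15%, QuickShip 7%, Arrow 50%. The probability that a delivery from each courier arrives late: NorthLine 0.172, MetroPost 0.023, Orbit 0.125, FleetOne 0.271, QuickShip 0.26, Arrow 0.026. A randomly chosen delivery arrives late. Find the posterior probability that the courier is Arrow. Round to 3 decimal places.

0.127

By Bayes' rule, posterior ∝ prior × likelihood:
  NorthLine: 0.12 × 0.172 = 0.02064
  MetroPost: 0.1 × 0.023 = 0.0023
  Orbit: 0.06 × 0.125 = 0.0075
  FleetOne: 0.15 × 0.271 = 0.04065
  QuickShip: 0.07 × 0.26 = 0.0182
  Arrow: 0.5 × 0.026 = 0.013
Total = 0.10229.
P(Arrow | evidence) = 0.013 / 0.10229 ≈ 0.127.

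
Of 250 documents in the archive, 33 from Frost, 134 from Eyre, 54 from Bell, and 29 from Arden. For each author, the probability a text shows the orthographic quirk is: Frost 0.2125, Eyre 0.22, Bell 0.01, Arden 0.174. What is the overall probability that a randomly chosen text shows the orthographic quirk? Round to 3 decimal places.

0.168

Compute prior × likelihood for every hypothesis:
  Frost: 0.132 × 0.2125 = 0.02805
  Eyre: 0.536 × 0.22 = 0.11792
  Bell: 0.216 × 0.01 = 0.00216
  Arden: 0.116 × 0.174 = 0.020184
P(quirk) = 0.02805 + 0.11792 + 0.00216 + 0.020184 = 0.168314 → 0.168.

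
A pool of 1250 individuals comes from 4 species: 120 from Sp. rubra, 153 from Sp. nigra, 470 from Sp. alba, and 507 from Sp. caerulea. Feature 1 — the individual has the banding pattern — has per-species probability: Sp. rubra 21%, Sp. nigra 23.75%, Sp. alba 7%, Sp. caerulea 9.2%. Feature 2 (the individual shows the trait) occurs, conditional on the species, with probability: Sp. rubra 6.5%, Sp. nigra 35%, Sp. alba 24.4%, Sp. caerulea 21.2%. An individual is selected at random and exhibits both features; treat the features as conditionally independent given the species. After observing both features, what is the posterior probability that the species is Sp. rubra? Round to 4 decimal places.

Prior × likelihood for each hypothesis:
  Sp. rubra: 0.096 × 0.21 × 0.065 = 0.0013104
  Sp. nigra: 0.1224 × 0.2375 × 0.35 = 0.0101745
  Sp. alba: 0.376 × 0.07 × 0.244 = 0.00642208
  Sp. caerulea: 0.4056 × 0.092 × 0.212 = 0.0079108224
Sum = 0.0258178024.
P(Sp. rubra | evidence) = 0.0013104 / 0.0258178024 ≈ 0.0508.

0.0508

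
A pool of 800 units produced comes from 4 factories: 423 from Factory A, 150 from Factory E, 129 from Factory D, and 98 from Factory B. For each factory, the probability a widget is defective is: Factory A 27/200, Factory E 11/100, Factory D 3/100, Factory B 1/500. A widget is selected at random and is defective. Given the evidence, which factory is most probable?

Factory A

Compute prior × likelihood for every hypothesis:
  Factory A: 0.52875 × 0.135 = 0.07138125
  Factory E: 0.1875 × 0.11 = 0.020625
  Factory D: 0.16125 × 0.03 = 0.0048375
  Factory B: 0.1225 × 0.002 = 0.000245
Normalizing constant = 0.09708875.
Largest term belongs to Factory A, so Factory A is most probable.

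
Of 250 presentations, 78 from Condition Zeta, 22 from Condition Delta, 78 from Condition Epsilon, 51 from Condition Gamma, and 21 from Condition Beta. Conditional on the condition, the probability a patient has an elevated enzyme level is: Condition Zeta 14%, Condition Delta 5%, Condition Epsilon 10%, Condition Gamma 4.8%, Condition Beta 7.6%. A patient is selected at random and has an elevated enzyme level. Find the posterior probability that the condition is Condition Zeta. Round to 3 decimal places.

Prior × likelihood for each hypothesis:
  Condition Zeta: 0.312 × 0.14 = 0.04368
  Condition Delta: 0.088 × 0.05 = 0.0044
  Condition Epsilon: 0.312 × 0.1 = 0.0312
  Condition Gamma: 0.204 × 0.048 = 0.009792
  Condition Beta: 0.084 × 0.076 = 0.006384
Total = 0.095456.
P(Condition Zeta | evidence) = 0.04368 / 0.095456 ≈ 0.458.

0.458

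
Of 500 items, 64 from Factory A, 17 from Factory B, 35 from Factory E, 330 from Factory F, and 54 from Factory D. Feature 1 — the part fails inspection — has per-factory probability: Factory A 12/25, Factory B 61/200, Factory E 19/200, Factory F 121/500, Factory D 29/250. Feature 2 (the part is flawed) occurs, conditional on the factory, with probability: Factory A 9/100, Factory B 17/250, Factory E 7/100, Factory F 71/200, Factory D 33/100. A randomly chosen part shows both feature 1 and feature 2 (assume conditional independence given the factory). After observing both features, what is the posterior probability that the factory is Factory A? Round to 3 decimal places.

By Bayes' rule, posterior ∝ prior × likelihood:
  Factory A: 0.128 × 0.48 × 0.09 = 0.0055296
  Factory B: 0.034 × 0.305 × 0.068 = 0.00070516
  Factory E: 0.07 × 0.095 × 0.07 = 0.0004655
  Factory F: 0.66 × 0.242 × 0.355 = 0.0567006
  Factory D: 0.108 × 0.116 × 0.33 = 0.00413424
Total = 0.0675351.
P(Factory A | evidence) = 0.0055296 / 0.0675351 ≈ 0.082.

0.082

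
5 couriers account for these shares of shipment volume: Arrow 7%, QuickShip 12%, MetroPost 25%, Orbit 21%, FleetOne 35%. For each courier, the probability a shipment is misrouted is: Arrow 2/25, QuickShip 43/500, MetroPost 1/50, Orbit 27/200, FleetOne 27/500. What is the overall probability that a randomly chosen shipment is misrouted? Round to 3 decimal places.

0.068

Compute prior × likelihood for every hypothesis:
  Arrow: 0.07 × 0.08 = 0.0056
  QuickShip: 0.12 × 0.086 = 0.01032
  MetroPost: 0.25 × 0.02 = 0.005
  Orbit: 0.21 × 0.135 = 0.02835
  FleetOne: 0.35 × 0.054 = 0.0189
P(misrouted) = 0.0056 + 0.01032 + 0.005 + 0.02835 + 0.0189 = 0.06817 → 0.068.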